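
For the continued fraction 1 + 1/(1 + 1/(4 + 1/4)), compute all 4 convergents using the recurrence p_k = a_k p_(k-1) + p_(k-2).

Using the convergent recurrence p_i = a_i*p_{i-1} + p_{i-2}, q_i = a_i*q_{i-1} + q_{i-2} with p_{-2}=0, p_{-1}=1, q_{-2}=1, q_{-1}=0:
  i=0: a_0=1, p_0 = 1*1 + 0 = 1, q_0 = 1*0 + 1 = 1.
  i=1: a_1=1, p_1 = 1*1 + 1 = 2, q_1 = 1*1 + 0 = 1.
  i=2: a_2=4, p_2 = 4*2 + 1 = 9, q_2 = 4*1 + 1 = 5.
  i=3: a_3=4, p_3 = 4*9 + 2 = 38, q_3 = 4*5 + 1 = 21.

1/1, 2/1, 9/5, 38/21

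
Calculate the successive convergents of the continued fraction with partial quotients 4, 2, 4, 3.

4/1, 9/2, 40/9, 129/29

Using the convergent recurrence p_i = a_i*p_{i-1} + p_{i-2}, q_i = a_i*q_{i-1} + q_{i-2} with p_{-2}=0, p_{-1}=1, q_{-2}=1, q_{-1}=0:
  i=0: a_0=4, p_0 = 4*1 + 0 = 4, q_0 = 4*0 + 1 = 1.
  i=1: a_1=2, p_1 = 2*4 + 1 = 9, q_1 = 2*1 + 0 = 2.
  i=2: a_2=4, p_2 = 4*9 + 4 = 40, q_2 = 4*2 + 1 = 9.
  i=3: a_3=3, p_3 = 3*40 + 9 = 129, q_3 = 3*9 + 2 = 29.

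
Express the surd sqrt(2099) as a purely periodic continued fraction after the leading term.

[45; (1, 4, 2, 2, 45, 2, 2, 4, 1, 90)]

Write x_i = (sqrt(2099) + m_i)/d_i with (m_0, d_0) = (0, 1). a_0 = floor(sqrt(2099)) = 45, since 45^2 = 2025 <= 2099 < 2116 = 46^2.
Iterate m_{i+1} = d_i*a_i - m_i, d_{i+1} = (2099 - m_{i+1}^2)/d_i, a_{i+1} = floor((a_0 + m_{i+1})/d_{i+1}):
  m_1 = 1*45 - 0 = 45, d_1 = (2099 - 45^2)/1 = 74/1 = 74, a_1 = floor((45 + 45)/74) = 1.
  m_2 = 74*1 - 45 = 29, d_2 = (2099 - 29^2)/74 = 1258/74 = 17, a_2 = floor((45 + 29)/17) = 4.
  m_3 = 17*4 - 29 = 39, d_3 = (2099 - 39^2)/17 = 578/17 = 34, a_3 = floor((45 + 39)/34) = 2.
  m_4 = 34*2 - 39 = 29, d_4 = (2099 - 29^2)/34 = 1258/34 = 37, a_4 = floor((45 + 29)/37) = 2.
  m_5 = 37*2 - 29 = 45, d_5 = (2099 - 45^2)/37 = 74/37 = 2, a_5 = floor((45 + 45)/2) = 45.
  m_6 = 2*45 - 45 = 45, d_6 = (2099 - 45^2)/2 = 74/2 = 37, a_6 = floor((45 + 45)/37) = 2.
  m_7 = 37*2 - 45 = 29, d_7 = (2099 - 29^2)/37 = 1258/37 = 34, a_7 = floor((45 + 29)/34) = 2.
  m_8 = 34*2 - 29 = 39, d_8 = (2099 - 39^2)/34 = 578/34 = 17, a_8 = floor((45 + 39)/17) = 4.
  m_9 = 17*4 - 39 = 29, d_9 = (2099 - 29^2)/17 = 1258/17 = 74, a_9 = floor((45 + 29)/74) = 1.
  m_10 = 74*1 - 29 = 45, d_10 = (2099 - 45^2)/74 = 74/74 = 1, a_10 = floor((45 + 45)/1) = 90.
  m_11 = 1*90 - 45 = 45, d_11 = (2099 - 45^2)/1 = 74/1 = 74: (m_11, d_11) = (m_1, d_1) = (45, 74), so from here the quotients repeat a_1, ..., a_10; the period length is 10.
Hence the expansion of sqrt(2099) is a_0 = 45 followed by the repeating block 1, 4, 2, 2, 45, 2, 2, 4, 1, 90 (period 10).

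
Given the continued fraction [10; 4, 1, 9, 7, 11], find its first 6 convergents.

Using the convergent recurrence p_i = a_i*p_{i-1} + p_{i-2}, q_i = a_i*q_{i-1} + q_{i-2} with p_{-2}=0, p_{-1}=1, q_{-2}=1, q_{-1}=0:
  i=0: a_0=10, p_0 = 10*1 + 0 = 10, q_0 = 10*0 + 1 = 1.
  i=1: a_1=4, p_1 = 4*10 + 1 = 41, q_1 = 4*1 + 0 = 4.
  i=2: a_2=1, p_2 = 1*41 + 10 = 51, q_2 = 1*4 + 1 = 5.
  i=3: a_3=9, p_3 = 9*51 + 41 = 500, q_3 = 9*5 + 4 = 49.
  i=4: a_4=7, p_4 = 7*500 + 51 = 3551, q_4 = 7*49 + 5 = 348.
  i=5: a_5=11, p_5 = 11*3551 + 500 = 39561, q_5 = 11*348 + 49 = 3877.

10/1, 41/4, 51/5, 500/49, 3551/348, 39561/3877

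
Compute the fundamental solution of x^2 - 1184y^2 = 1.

First expand sqrt(1184) as a continued fraction. With x_i = (sqrt(1184) + m_i)/d_i and (m_0, d_0) = (0, 1): a_0 = floor(sqrt(1184)) = 34, since 34^2 = 1156 <= 1184 < 1225 = 35^2.
Iterate m_{i+1} = d_i*a_i - m_i, d_{i+1} = (1184 - m_{i+1}^2)/d_i, a_{i+1} = floor((a_0 + m_{i+1})/d_{i+1}):
  m_1 = 1*34 - 0 = 34, d_1 = (1184 - 34^2)/1 = 28/1 = 28, a_1 = floor((34 + 34)/28) = 2.
  m_2 = 28*2 - 34 = 22, d_2 = (1184 - 22^2)/28 = 700/28 = 25, a_2 = floor((34 + 22)/25) = 2.
  m_3 = 25*2 - 22 = 28, d_3 = (1184 - 28^2)/25 = 400/25 = 16, a_3 = floor((34 + 28)/16) = 3.
  m_4 = 16*3 - 28 = 20, d_4 = (1184 - 20^2)/16 = 784/16 = 49, a_4 = floor((34 + 20)/49) = 1.
  m_5 = 49*1 - 20 = 29, d_5 = (1184 - 29^2)/49 = 343/49 = 7, a_5 = floor((34 + 29)/7) = 9.
  m_6 = 7*9 - 29 = 34, d_6 = (1184 - 34^2)/7 = 28/7 = 4, a_6 = floor((34 + 34)/4) = 17.
  m_7 = 4*17 - 34 = 34, d_7 = (1184 - 34^2)/4 = 28/4 = 7, a_7 = floor((34 + 34)/7) = 9.
  m_8 = 7*9 - 34 = 29, d_8 = (1184 - 29^2)/7 = 343/7 = 49, a_8 = floor((34 + 29)/49) = 1.
  m_9 = 49*1 - 29 = 20, d_9 = (1184 - 20^2)/49 = 784/49 = 16, a_9 = floor((34 + 20)/16) = 3.
  m_10 = 16*3 - 20 = 28, d_10 = (1184 - 28^2)/16 = 400/16 = 25, a_10 = floor((34 + 28)/25) = 2.
  m_11 = 25*2 - 28 = 22, d_11 = (1184 - 22^2)/25 = 700/25 = 28, a_11 = floor((34 + 22)/28) = 2.
  m_12 = 28*2 - 22 = 34, d_12 = (1184 - 34^2)/28 = 28/28 = 1, a_12 = floor((34 + 34)/1) = 68.
  m_13 = 1*68 - 34 = 34, d_13 = (1184 - 34^2)/1 = 28/1 = 28: (m_13, d_13) = (m_1, d_1) = (34, 28), so from here the quotients repeat a_1, ..., a_12; the period length is 12.
So sqrt(1184) = [34; (2, 2, 3, 1, 9, 17, 9, 1, 3, 2, 2, 68)] with period length k = 12.
k is even, so the fundamental solution of x^2 - 1184y^2 = 1 is (p_{k-1}, q_{k-1}) = (p_11, q_11); compute convergents through index 11.
Convergents (p_i = a_i*p_{i-1} + p_{i-2}, q_i = a_i*q_{i-1} + q_{i-2} with p_{-2}=0, p_{-1}=1, q_{-2}=1, q_{-1}=0):
  i=0: a_0=34, p_0 = 34*1 + 0 = 34, q_0 = 34*0 + 1 = 1.
  i=1: a_1=2, p_1 = 2*34 + 1 = 69, q_1 = 2*1 + 0 = 2.
  i=2: a_2=2, p_2 = 2*69 + 34 = 172, q_2 = 2*2 + 1 = 5.
  i=3: a_3=3, p_3 = 3*172 + 69 = 585, q_3 = 3*5 + 2 = 17.
  i=4: a_4=1, p_4 = 1*585 + 172 = 757, q_4 = 1*17 + 5 = 22.
  i=5: a_5=9, p_5 = 9*757 + 585 = 7398, q_5 = 9*22 + 17 = 215.
  i=6: a_6=17, p_6 = 17*7398 + 757 = 126523, q_6 = 17*215 + 22 = 3677.
  i=7: a_7=9, p_7 = 9*126523 + 7398 = 1146105, q_7 = 9*3677 + 215 = 33308.
  i=8: a_8=1, p_8 = 1*1146105 + 126523 = 1272628, q_8 = 1*33308 + 3677 = 36985.
  i=9: a_9=3, p_9 = 3*1272628 + 1146105 = 4963989, q_9 = 3*36985 + 33308 = 144263.
  i=10: a_10=2, p_10 = 2*4963989 + 1272628 = 11200606, q_10 = 2*144263 + 36985 = 325511.
  i=11: a_11=2, p_11 = 2*11200606 + 4963989 = 27365201, q_11 = 2*325511 + 144263 = 795285.
Check: 27365201^2 - 1184*795285^2 = 748854225770401 - 748854225770400 = 1, so (x, y) = (27365201, 795285) solves the equation, and by the theorem it is the least positive solution.

(x, y) = (27365201, 795285)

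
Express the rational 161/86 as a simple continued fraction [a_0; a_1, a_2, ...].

[1; 1, 6, 1, 4, 2]

Run the Euclidean algorithm on 161 and 86; the successive quotients are the partial quotients a_0, a_1, ... (each step inverts the fractional part left over by the previous one):
  161 = 1*86 + 75, so a_0 = 1.
  86 = 1*75 + 11, so a_1 = 1.
  75 = 6*11 + 9, so a_2 = 6.
  11 = 1*9 + 2, so a_3 = 1.
  9 = 4*2 + 1, so a_4 = 4.
  2 = 2*1 + 0, so a_5 = 2.
The remainder reaches 0 after 6 divisions, so the expansion has 6 partial quotients, read off in order.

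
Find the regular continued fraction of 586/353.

[1; 1, 1, 1, 16, 7]

Run the Euclidean algorithm on 586 and 353; the successive quotients are the partial quotients a_0, a_1, ... (each step inverts the fractional part left over by the previous one):
  586 = 1*353 + 233, so a_0 = 1.
  353 = 1*233 + 120, so a_1 = 1.
  233 = 1*120 + 113, so a_2 = 1.
  120 = 1*113 + 7, so a_3 = 1.
  113 = 16*7 + 1, so a_4 = 16.
  7 = 7*1 + 0, so a_5 = 7.
The remainder reaches 0 after 6 divisions, so the expansion has 6 partial quotients, read off in order.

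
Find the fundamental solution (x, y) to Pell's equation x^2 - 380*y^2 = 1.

First expand sqrt(380) as a continued fraction. With x_i = (sqrt(380) + m_i)/d_i and (m_0, d_0) = (0, 1): a_0 = floor(sqrt(380)) = 19, since 19^2 = 361 <= 380 < 400 = 20^2.
Iterate m_{i+1} = d_i*a_i - m_i, d_{i+1} = (380 - m_{i+1}^2)/d_i, a_{i+1} = floor((a_0 + m_{i+1})/d_{i+1}):
  m_1 = 1*19 - 0 = 19, d_1 = (380 - 19^2)/1 = 19/1 = 19, a_1 = floor((19 + 19)/19) = 2.
  m_2 = 19*2 - 19 = 19, d_2 = (380 - 19^2)/19 = 19/19 = 1, a_2 = floor((19 + 19)/1) = 38.
  m_3 = 1*38 - 19 = 19, d_3 = (380 - 19^2)/1 = 19/1 = 19: (m_3, d_3) = (m_1, d_1) = (19, 19), so from here the quotients repeat a_1, a_2; the period length is 2.
So sqrt(380) = [19; (2, 38)] with period length k = 2.
k is even, so the fundamental solution of x^2 - 380y^2 = 1 is (p_{k-1}, q_{k-1}) = (p_1, q_1); compute convergents through index 1.
Convergents (p_i = a_i*p_{i-1} + p_{i-2}, q_i = a_i*q_{i-1} + q_{i-2} with p_{-2}=0, p_{-1}=1, q_{-2}=1, q_{-1}=0):
  i=0: a_0=19, p_0 = 19*1 + 0 = 19, q_0 = 19*0 + 1 = 1.
  i=1: a_1=2, p_1 = 2*19 + 1 = 39, q_1 = 2*1 + 0 = 2.
Check: 39^2 - 380*2^2 = 1521 - 1520 = 1, so (x, y) = (39, 2) solves the equation, and by the theorem it is the least positive solution.

(x, y) = (39, 2)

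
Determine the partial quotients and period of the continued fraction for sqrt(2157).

[46; (2, 3, 1, 12, 2, 30, 2, 12, 1, 3, 2, 92)]

Write x_i = (sqrt(2157) + m_i)/d_i with (m_0, d_0) = (0, 1). a_0 = floor(sqrt(2157)) = 46, since 46^2 = 2116 <= 2157 < 2209 = 47^2.
Iterate m_{i+1} = d_i*a_i - m_i, d_{i+1} = (2157 - m_{i+1}^2)/d_i, a_{i+1} = floor((a_0 + m_{i+1})/d_{i+1}):
  m_1 = 1*46 - 0 = 46, d_1 = (2157 - 46^2)/1 = 41/1 = 41, a_1 = floor((46 + 46)/41) = 2.
  m_2 = 41*2 - 46 = 36, d_2 = (2157 - 36^2)/41 = 861/41 = 21, a_2 = floor((46 + 36)/21) = 3.
  m_3 = 21*3 - 36 = 27, d_3 = (2157 - 27^2)/21 = 1428/21 = 68, a_3 = floor((46 + 27)/68) = 1.
  m_4 = 68*1 - 27 = 41, d_4 = (2157 - 41^2)/68 = 476/68 = 7, a_4 = floor((46 + 41)/7) = 12.
  m_5 = 7*12 - 41 = 43, d_5 = (2157 - 43^2)/7 = 308/7 = 44, a_5 = floor((46 + 43)/44) = 2.
  m_6 = 44*2 - 43 = 45, d_6 = (2157 - 45^2)/44 = 132/44 = 3, a_6 = floor((46 + 45)/3) = 30.
  m_7 = 3*30 - 45 = 45, d_7 = (2157 - 45^2)/3 = 132/3 = 44, a_7 = floor((46 + 45)/44) = 2.
  m_8 = 44*2 - 45 = 43, d_8 = (2157 - 43^2)/44 = 308/44 = 7, a_8 = floor((46 + 43)/7) = 12.
  m_9 = 7*12 - 43 = 41, d_9 = (2157 - 41^2)/7 = 476/7 = 68, a_9 = floor((46 + 41)/68) = 1.
  m_10 = 68*1 - 41 = 27, d_10 = (2157 - 27^2)/68 = 1428/68 = 21, a_10 = floor((46 + 27)/21) = 3.
  m_11 = 21*3 - 27 = 36, d_11 = (2157 - 36^2)/21 = 861/21 = 41, a_11 = floor((46 + 36)/41) = 2.
  m_12 = 41*2 - 36 = 46, d_12 = (2157 - 46^2)/41 = 41/41 = 1, a_12 = floor((46 + 46)/1) = 92.
  m_13 = 1*92 - 46 = 46, d_13 = (2157 - 46^2)/1 = 41/1 = 41: (m_13, d_13) = (m_1, d_1) = (46, 41), so from here the quotients repeat a_1, ..., a_12; the period length is 12.
Hence the expansion of sqrt(2157) is a_0 = 46 followed by the repeating block 2, 3, 1, 12, 2, 30, 2, 12, 1, 3, 2, 92 (period 12).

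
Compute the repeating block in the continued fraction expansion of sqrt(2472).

Write x_i = (sqrt(2472) + m_i)/d_i with (m_0, d_0) = (0, 1). a_0 = floor(sqrt(2472)) = 49, since 49^2 = 2401 <= 2472 < 2500 = 50^2.
Iterate m_{i+1} = d_i*a_i - m_i, d_{i+1} = (2472 - m_{i+1}^2)/d_i, a_{i+1} = floor((a_0 + m_{i+1})/d_{i+1}):
  m_1 = 1*49 - 0 = 49, d_1 = (2472 - 49^2)/1 = 71/1 = 71, a_1 = floor((49 + 49)/71) = 1.
  m_2 = 71*1 - 49 = 22, d_2 = (2472 - 22^2)/71 = 1988/71 = 28, a_2 = floor((49 + 22)/28) = 2.
  m_3 = 28*2 - 22 = 34, d_3 = (2472 - 34^2)/28 = 1316/28 = 47, a_3 = floor((49 + 34)/47) = 1.
  m_4 = 47*1 - 34 = 13, d_4 = (2472 - 13^2)/47 = 2303/47 = 49, a_4 = floor((49 + 13)/49) = 1.
  m_5 = 49*1 - 13 = 36, d_5 = (2472 - 36^2)/49 = 1176/49 = 24, a_5 = floor((49 + 36)/24) = 3.
  m_6 = 24*3 - 36 = 36, d_6 = (2472 - 36^2)/24 = 1176/24 = 49, a_6 = floor((49 + 36)/49) = 1.
  m_7 = 49*1 - 36 = 13, d_7 = (2472 - 13^2)/49 = 2303/49 = 47, a_7 = floor((49 + 13)/47) = 1.
  m_8 = 47*1 - 13 = 34, d_8 = (2472 - 34^2)/47 = 1316/47 = 28, a_8 = floor((49 + 34)/28) = 2.
  m_9 = 28*2 - 34 = 22, d_9 = (2472 - 22^2)/28 = 1988/28 = 71, a_9 = floor((49 + 22)/71) = 1.
  m_10 = 71*1 - 22 = 49, d_10 = (2472 - 49^2)/71 = 71/71 = 1, a_10 = floor((49 + 49)/1) = 98.
  m_11 = 1*98 - 49 = 49, d_11 = (2472 - 49^2)/1 = 71/1 = 71: (m_11, d_11) = (m_1, d_1) = (49, 71), so from here the quotients repeat a_1, ..., a_10; the period length is 10.
Hence the expansion of sqrt(2472) is a_0 = 49 followed by the repeating block 1, 2, 1, 1, 3, 1, 1, 2, 1, 98 (period 10).

[49; (1, 2, 1, 1, 3, 1, 1, 2, 1, 98)]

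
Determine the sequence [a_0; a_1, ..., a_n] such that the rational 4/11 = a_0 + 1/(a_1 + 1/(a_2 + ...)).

[0; 2, 1, 3]

Run the Euclidean algorithm on 4 and 11; the successive quotients are the partial quotients a_0, a_1, ... (each step inverts the fractional part left over by the previous one):
  4 = 0*11 + 4, so a_0 = 0.
  11 = 2*4 + 3, so a_1 = 2.
  4 = 1*3 + 1, so a_2 = 1.
  3 = 3*1 + 0, so a_3 = 3.
The remainder reaches 0 after 4 divisions, so the expansion has 4 partial quotients, read off in order.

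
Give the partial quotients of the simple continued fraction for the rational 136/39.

[3; 2, 19]

Run the Euclidean algorithm on 136 and 39; the successive quotients are the partial quotients a_0, a_1, ... (each step inverts the fractional part left over by the previous one):
  136 = 3*39 + 19, so a_0 = 3.
  39 = 2*19 + 1, so a_1 = 2.
  19 = 19*1 + 0, so a_2 = 19.
The remainder reaches 0 after 3 divisions, so the expansion has 3 partial quotients, read off in order.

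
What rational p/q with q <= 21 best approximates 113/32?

60/17

Expand x = 113/32 as a continued fraction with the Euclidean algorithm:
  113 = 3*32 + 17, so a_0 = 3.
  32 = 1*17 + 15, so a_1 = 1.
  17 = 1*15 + 2, so a_2 = 1.
  15 = 7*2 + 1, so a_3 = 7.
  2 = 2*1 + 0, so a_4 = 2.
so x = [3; 1, 1, 7, 2].
Convergents (p_i = a_i*p_{i-1} + p_{i-2}, q_i = a_i*q_{i-1} + q_{i-2} with p_{-2}=0, p_{-1}=1, q_{-2}=1, q_{-1}=0), until the denominator exceeds 21:
  i=0: a_0=3, p_0 = 3*1 + 0 = 3, q_0 = 3*0 + 1 = 1.
  i=1: a_1=1, p_1 = 1*3 + 1 = 4, q_1 = 1*1 + 0 = 1.
  i=2: a_2=1, p_2 = 1*4 + 3 = 7, q_2 = 1*1 + 1 = 2.
  i=3: a_3=7, p_3 = 7*7 + 4 = 53, q_3 = 7*2 + 1 = 15.
  i=4: a_4=2, p_4 = 2*53 + 7 = 113, q_4 = 2*15 + 2 = 32.
q_4 = 32 > 21, so the last convergent with denominator <= 21 is p_3/q_3 = 53/15.
The closest fraction with denominator <= 21 is either p_3/q_3 or the intermediate fraction (k*p_3 + p_2)/(k*q_3 + q_2) with the largest k >= 1 whose denominator stays <= 21; these approach x as k grows, and every other convergent or intermediate fraction in range is farther away.
Largest k: floor((21 - q_2)/q_3) = floor((21 - 2)/15) = 1.
That gives (1*53 + 7)/(1*15 + 2) = 60/17.
Compare the errors: |x - 53/15| = |113*15 - 53*32|/(32*15) = 1/480, and |x - 60/17| = |113*17 - 60*32|/(32*17) = 1/544.
Cross-multiplying, 1*480 = 480 < 544 = 1*544, so 1/544 is smaller: the intermediate fraction 60/17 is closer to x than 53/15.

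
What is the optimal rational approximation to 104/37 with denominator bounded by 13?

Expand x = 104/37 as a continued fraction with the Euclidean algorithm:
  104 = 2*37 + 30, so a_0 = 2.
  37 = 1*30 + 7, so a_1 = 1.
  30 = 4*7 + 2, so a_2 = 4.
  7 = 3*2 + 1, so a_3 = 3.
  2 = 2*1 + 0, so a_4 = 2.
so x = [2; 1, 4, 3, 2].
Convergents (p_i = a_i*p_{i-1} + p_{i-2}, q_i = a_i*q_{i-1} + q_{i-2} with p_{-2}=0, p_{-1}=1, q_{-2}=1, q_{-1}=0), until the denominator exceeds 13:
  i=0: a_0=2, p_0 = 2*1 + 0 = 2, q_0 = 2*0 + 1 = 1.
  i=1: a_1=1, p_1 = 1*2 + 1 = 3, q_1 = 1*1 + 0 = 1.
  i=2: a_2=4, p_2 = 4*3 + 2 = 14, q_2 = 4*1 + 1 = 5.
  i=3: a_3=3, p_3 = 3*14 + 3 = 45, q_3 = 3*5 + 1 = 16.
q_3 = 16 > 13, so the last convergent with denominator <= 13 is p_2/q_2 = 14/5.
The closest fraction with denominator <= 13 is either p_2/q_2 or the intermediate fraction (k*p_2 + p_1)/(k*q_2 + q_1) with the largest k >= 1 whose denominator stays <= 13; these approach x as k grows, and every other convergent or intermediate fraction in range is farther away.
Largest k: floor((13 - q_1)/q_2) = floor((13 - 1)/5) = 2.
That gives (2*14 + 3)/(2*5 + 1) = 31/11.
Compare the errors: |x - 14/5| = |104*5 - 14*37|/(37*5) = 2/185, and |x - 31/11| = |104*11 - 31*37|/(37*11) = 3/407.
Cross-multiplying, 3*185 = 555 < 814 = 2*407, so 3/407 is smaller: the intermediate fraction 31/11 is closer to x than 14/5.

31/11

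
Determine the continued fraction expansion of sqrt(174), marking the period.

Write x_i = (sqrt(174) + m_i)/d_i with (m_0, d_0) = (0, 1). a_0 = floor(sqrt(174)) = 13, since 13^2 = 169 <= 174 < 196 = 14^2.
Iterate m_{i+1} = d_i*a_i - m_i, d_{i+1} = (174 - m_{i+1}^2)/d_i, a_{i+1} = floor((a_0 + m_{i+1})/d_{i+1}):
  m_1 = 1*13 - 0 = 13, d_1 = (174 - 13^2)/1 = 5/1 = 5, a_1 = floor((13 + 13)/5) = 5.
  m_2 = 5*5 - 13 = 12, d_2 = (174 - 12^2)/5 = 30/5 = 6, a_2 = floor((13 + 12)/6) = 4.
  m_3 = 6*4 - 12 = 12, d_3 = (174 - 12^2)/6 = 30/6 = 5, a_3 = floor((13 + 12)/5) = 5.
  m_4 = 5*5 - 12 = 13, d_4 = (174 - 13^2)/5 = 5/5 = 1, a_4 = floor((13 + 13)/1) = 26.
  m_5 = 1*26 - 13 = 13, d_5 = (174 - 13^2)/1 = 5/1 = 5: (m_5, d_5) = (m_1, d_1) = (13, 5), so from here the quotients repeat a_1, ..., a_4; the period length is 4.
Hence the expansion of sqrt(174) is a_0 = 13 followed by the repeating block 5, 4, 5, 26 (period 4).

[13; (5, 4, 5, 26)]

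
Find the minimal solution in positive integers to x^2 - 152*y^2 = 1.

(x, y) = (37, 3)

First expand sqrt(152) as a continued fraction. With x_i = (sqrt(152) + m_i)/d_i and (m_0, d_0) = (0, 1): a_0 = floor(sqrt(152)) = 12, since 12^2 = 144 <= 152 < 169 = 13^2.
Iterate m_{i+1} = d_i*a_i - m_i, d_{i+1} = (152 - m_{i+1}^2)/d_i, a_{i+1} = floor((a_0 + m_{i+1})/d_{i+1}):
  m_1 = 1*12 - 0 = 12, d_1 = (152 - 12^2)/1 = 8/1 = 8, a_1 = floor((12 + 12)/8) = 3.
  m_2 = 8*3 - 12 = 12, d_2 = (152 - 12^2)/8 = 8/8 = 1, a_2 = floor((12 + 12)/1) = 24.
  m_3 = 1*24 - 12 = 12, d_3 = (152 - 12^2)/1 = 8/1 = 8: (m_3, d_3) = (m_1, d_1) = (12, 8), so from here the quotients repeat a_1, a_2; the period length is 2.
So sqrt(152) = [12; (3, 24)] with period length k = 2.
k is even, so the fundamental solution of x^2 - 152y^2 = 1 is (p_{k-1}, q_{k-1}) = (p_1, q_1); compute convergents through index 1.
Convergents (p_i = a_i*p_{i-1} + p_{i-2}, q_i = a_i*q_{i-1} + q_{i-2} with p_{-2}=0, p_{-1}=1, q_{-2}=1, q_{-1}=0):
  i=0: a_0=12, p_0 = 12*1 + 0 = 12, q_0 = 12*0 + 1 = 1.
  i=1: a_1=3, p_1 = 3*12 + 1 = 37, q_1 = 3*1 + 0 = 3.
Check: 37^2 - 152*3^2 = 1369 - 1368 = 1, so (x, y) = (37, 3) solves the equation, and by the theorem it is the least positive solution.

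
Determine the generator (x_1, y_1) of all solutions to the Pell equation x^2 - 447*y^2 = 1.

(x, y) = (148, 7)

First expand sqrt(447) as a continued fraction. With x_i = (sqrt(447) + m_i)/d_i and (m_0, d_0) = (0, 1): a_0 = floor(sqrt(447)) = 21, since 21^2 = 441 <= 447 < 484 = 22^2.
Iterate m_{i+1} = d_i*a_i - m_i, d_{i+1} = (447 - m_{i+1}^2)/d_i, a_{i+1} = floor((a_0 + m_{i+1})/d_{i+1}):
  m_1 = 1*21 - 0 = 21, d_1 = (447 - 21^2)/1 = 6/1 = 6, a_1 = floor((21 + 21)/6) = 7.
  m_2 = 6*7 - 21 = 21, d_2 = (447 - 21^2)/6 = 6/6 = 1, a_2 = floor((21 + 21)/1) = 42.
  m_3 = 1*42 - 21 = 21, d_3 = (447 - 21^2)/1 = 6/1 = 6: (m_3, d_3) = (m_1, d_1) = (21, 6), so from here the quotients repeat a_1, a_2; the period length is 2.
So sqrt(447) = [21; (7, 42)] with period length k = 2.
k is even, so the fundamental solution of x^2 - 447y^2 = 1 is (p_{k-1}, q_{k-1}) = (p_1, q_1); compute convergents through index 1.
Convergents (p_i = a_i*p_{i-1} + p_{i-2}, q_i = a_i*q_{i-1} + q_{i-2} with p_{-2}=0, p_{-1}=1, q_{-2}=1, q_{-1}=0):
  i=0: a_0=21, p_0 = 21*1 + 0 = 21, q_0 = 21*0 + 1 = 1.
  i=1: a_1=7, p_1 = 7*21 + 1 = 148, q_1 = 7*1 + 0 = 7.
Check: 148^2 - 447*7^2 = 21904 - 21903 = 1, so (x, y) = (148, 7) solves the equation, and by the theorem it is the least positive solution.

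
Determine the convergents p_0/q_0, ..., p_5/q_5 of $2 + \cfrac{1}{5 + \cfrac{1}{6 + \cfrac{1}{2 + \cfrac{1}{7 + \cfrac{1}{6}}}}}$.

Using the convergent recurrence p_i = a_i*p_{i-1} + p_{i-2}, q_i = a_i*q_{i-1} + q_{i-2} with p_{-2}=0, p_{-1}=1, q_{-2}=1, q_{-1}=0:
  i=0: a_0=2, p_0 = 2*1 + 0 = 2, q_0 = 2*0 + 1 = 1.
  i=1: a_1=5, p_1 = 5*2 + 1 = 11, q_1 = 5*1 + 0 = 5.
  i=2: a_2=6, p_2 = 6*11 + 2 = 68, q_2 = 6*5 + 1 = 31.
  i=3: a_3=2, p_3 = 2*68 + 11 = 147, q_3 = 2*31 + 5 = 67.
  i=4: a_4=7, p_4 = 7*147 + 68 = 1097, q_4 = 7*67 + 31 = 500.
  i=5: a_5=6, p_5 = 6*1097 + 147 = 6729, q_5 = 6*500 + 67 = 3067.

2/1, 11/5, 68/31, 147/67, 1097/500, 6729/3067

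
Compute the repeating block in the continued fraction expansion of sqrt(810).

[28; (2, 5, 1, 4, 1, 5, 2, 56)]

Write x_i = (sqrt(810) + m_i)/d_i with (m_0, d_0) = (0, 1). a_0 = floor(sqrt(810)) = 28, since 28^2 = 784 <= 810 < 841 = 29^2.
Iterate m_{i+1} = d_i*a_i - m_i, d_{i+1} = (810 - m_{i+1}^2)/d_i, a_{i+1} = floor((a_0 + m_{i+1})/d_{i+1}):
  m_1 = 1*28 - 0 = 28, d_1 = (810 - 28^2)/1 = 26/1 = 26, a_1 = floor((28 + 28)/26) = 2.
  m_2 = 26*2 - 28 = 24, d_2 = (810 - 24^2)/26 = 234/26 = 9, a_2 = floor((28 + 24)/9) = 5.
  m_3 = 9*5 - 24 = 21, d_3 = (810 - 21^2)/9 = 369/9 = 41, a_3 = floor((28 + 21)/41) = 1.
  m_4 = 41*1 - 21 = 20, d_4 = (810 - 20^2)/41 = 410/41 = 10, a_4 = floor((28 + 20)/10) = 4.
  m_5 = 10*4 - 20 = 20, d_5 = (810 - 20^2)/10 = 410/10 = 41, a_5 = floor((28 + 20)/41) = 1.
  m_6 = 41*1 - 20 = 21, d_6 = (810 - 21^2)/41 = 369/41 = 9, a_6 = floor((28 + 21)/9) = 5.
  m_7 = 9*5 - 21 = 24, d_7 = (810 - 24^2)/9 = 234/9 = 26, a_7 = floor((28 + 24)/26) = 2.
  m_8 = 26*2 - 24 = 28, d_8 = (810 - 28^2)/26 = 26/26 = 1, a_8 = floor((28 + 28)/1) = 56.
  m_9 = 1*56 - 28 = 28, d_9 = (810 - 28^2)/1 = 26/1 = 26: (m_9, d_9) = (m_1, d_1) = (28, 26), so from here the quotients repeat a_1, ..., a_8; the period length is 8.
Hence the expansion of sqrt(810) is a_0 = 28 followed by the repeating block 2, 5, 1, 4, 1, 5, 2, 56 (period 8).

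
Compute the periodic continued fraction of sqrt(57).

[7; (1, 1, 4, 1, 1, 14)]

Write x_i = (sqrt(57) + m_i)/d_i with (m_0, d_0) = (0, 1). a_0 = floor(sqrt(57)) = 7, since 7^2 = 49 <= 57 < 64 = 8^2.
Iterate m_{i+1} = d_i*a_i - m_i, d_{i+1} = (57 - m_{i+1}^2)/d_i, a_{i+1} = floor((a_0 + m_{i+1})/d_{i+1}):
  m_1 = 1*7 - 0 = 7, d_1 = (57 - 7^2)/1 = 8/1 = 8, a_1 = floor((7 + 7)/8) = 1.
  m_2 = 8*1 - 7 = 1, d_2 = (57 - 1^2)/8 = 56/8 = 7, a_2 = floor((7 + 1)/7) = 1.
  m_3 = 7*1 - 1 = 6, d_3 = (57 - 6^2)/7 = 21/7 = 3, a_3 = floor((7 + 6)/3) = 4.
  m_4 = 3*4 - 6 = 6, d_4 = (57 - 6^2)/3 = 21/3 = 7, a_4 = floor((7 + 6)/7) = 1.
  m_5 = 7*1 - 6 = 1, d_5 = (57 - 1^2)/7 = 56/7 = 8, a_5 = floor((7 + 1)/8) = 1.
  m_6 = 8*1 - 1 = 7, d_6 = (57 - 7^2)/8 = 8/8 = 1, a_6 = floor((7 + 7)/1) = 14.
  m_7 = 1*14 - 7 = 7, d_7 = (57 - 7^2)/1 = 8/1 = 8: (m_7, d_7) = (m_1, d_1) = (7, 8), so from here the quotients repeat a_1, ..., a_6; the period length is 6.
Hence the expansion of sqrt(57) is a_0 = 7 followed by the repeating block 1, 1, 4, 1, 1, 14 (period 6).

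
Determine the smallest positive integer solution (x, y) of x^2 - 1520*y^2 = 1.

(x, y) = (39, 1)

First expand sqrt(1520) as a continued fraction. With x_i = (sqrt(1520) + m_i)/d_i and (m_0, d_0) = (0, 1): a_0 = floor(sqrt(1520)) = 38, since 38^2 = 1444 <= 1520 < 1521 = 39^2.
Iterate m_{i+1} = d_i*a_i - m_i, d_{i+1} = (1520 - m_{i+1}^2)/d_i, a_{i+1} = floor((a_0 + m_{i+1})/d_{i+1}):
  m_1 = 1*38 - 0 = 38, d_1 = (1520 - 38^2)/1 = 76/1 = 76, a_1 = floor((38 + 38)/76) = 1.
  m_2 = 76*1 - 38 = 38, d_2 = (1520 - 38^2)/76 = 76/76 = 1, a_2 = floor((38 + 38)/1) = 76.
  m_3 = 1*76 - 38 = 38, d_3 = (1520 - 38^2)/1 = 76/1 = 76: (m_3, d_3) = (m_1, d_1) = (38, 76), so from here the quotients repeat a_1, a_2; the period length is 2.
So sqrt(1520) = [38; (1, 76)] with period length k = 2.
k is even, so the fundamental solution of x^2 - 1520y^2 = 1 is (p_{k-1}, q_{k-1}) = (p_1, q_1); compute convergents through index 1.
Convergents (p_i = a_i*p_{i-1} + p_{i-2}, q_i = a_i*q_{i-1} + q_{i-2} with p_{-2}=0, p_{-1}=1, q_{-2}=1, q_{-1}=0):
  i=0: a_0=38, p_0 = 38*1 + 0 = 38, q_0 = 38*0 + 1 = 1.
  i=1: a_1=1, p_1 = 1*38 + 1 = 39, q_1 = 1*1 + 0 = 1.
Check: 39^2 - 1520*1^2 = 1521 - 1520 = 1, so (x, y) = (39, 1) solves the equation, and by the theorem it is the least positive solution.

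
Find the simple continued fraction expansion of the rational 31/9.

[3; 2, 4]

Run the Euclidean algorithm on 31 and 9; the successive quotients are the partial quotients a_0, a_1, ... (each step inverts the fractional part left over by the previous one):
  31 = 3*9 + 4, so a_0 = 3.
  9 = 2*4 + 1, so a_1 = 2.
  4 = 4*1 + 0, so a_2 = 4.
The remainder reaches 0 after 3 divisions, so the expansion has 3 partial quotients, read off in order.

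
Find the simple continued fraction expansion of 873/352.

Run the Euclidean algorithm on 873 and 352; the successive quotients are the partial quotients a_0, a_1, ... (each step inverts the fractional part left over by the previous one):
  873 = 2*352 + 169, so a_0 = 2.
  352 = 2*169 + 14, so a_1 = 2.
  169 = 12*14 + 1, so a_2 = 12.
  14 = 14*1 + 0, so a_3 = 14.
The remainder reaches 0 after 4 divisions, so the expansion has 4 partial quotients, read off in order.

[2; 2, 12, 14]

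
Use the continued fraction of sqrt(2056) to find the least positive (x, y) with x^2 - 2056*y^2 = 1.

First expand sqrt(2056) as a continued fraction. With x_i = (sqrt(2056) + m_i)/d_i and (m_0, d_0) = (0, 1): a_0 = floor(sqrt(2056)) = 45, since 45^2 = 2025 <= 2056 < 2116 = 46^2.
Iterate m_{i+1} = d_i*a_i - m_i, d_{i+1} = (2056 - m_{i+1}^2)/d_i, a_{i+1} = floor((a_0 + m_{i+1})/d_{i+1}):
  m_1 = 1*45 - 0 = 45, d_1 = (2056 - 45^2)/1 = 31/1 = 31, a_1 = floor((45 + 45)/31) = 2.
  m_2 = 31*2 - 45 = 17, d_2 = (2056 - 17^2)/31 = 1767/31 = 57, a_2 = floor((45 + 17)/57) = 1.
  m_3 = 57*1 - 17 = 40, d_3 = (2056 - 40^2)/57 = 456/57 = 8, a_3 = floor((45 + 40)/8) = 10.
  m_4 = 8*10 - 40 = 40, d_4 = (2056 - 40^2)/8 = 456/8 = 57, a_4 = floor((45 + 40)/57) = 1.
  m_5 = 57*1 - 40 = 17, d_5 = (2056 - 17^2)/57 = 1767/57 = 31, a_5 = floor((45 + 17)/31) = 2.
  m_6 = 31*2 - 17 = 45, d_6 = (2056 - 45^2)/31 = 31/31 = 1, a_6 = floor((45 + 45)/1) = 90.
  m_7 = 1*90 - 45 = 45, d_7 = (2056 - 45^2)/1 = 31/1 = 31: (m_7, d_7) = (m_1, d_1) = (45, 31), so from here the quotients repeat a_1, ..., a_6; the period length is 6.
So sqrt(2056) = [45; (2, 1, 10, 1, 2, 90)] with period length k = 6.
k is even, so the fundamental solution of x^2 - 2056y^2 = 1 is (p_{k-1}, q_{k-1}) = (p_5, q_5); compute convergents through index 5.
Convergents (p_i = a_i*p_{i-1} + p_{i-2}, q_i = a_i*q_{i-1} + q_{i-2} with p_{-2}=0, p_{-1}=1, q_{-2}=1, q_{-1}=0):
  i=0: a_0=45, p_0 = 45*1 + 0 = 45, q_0 = 45*0 + 1 = 1.
  i=1: a_1=2, p_1 = 2*45 + 1 = 91, q_1 = 2*1 + 0 = 2.
  i=2: a_2=1, p_2 = 1*91 + 45 = 136, q_2 = 1*2 + 1 = 3.
  i=3: a_3=10, p_3 = 10*136 + 91 = 1451, q_3 = 10*3 + 2 = 32.
  i=4: a_4=1, p_4 = 1*1451 + 136 = 1587, q_4 = 1*32 + 3 = 35.
  i=5: a_5=2, p_5 = 2*1587 + 1451 = 4625, q_5 = 2*35 + 32 = 102.
Check: 4625^2 - 2056*102^2 = 21390625 - 21390624 = 1, so (x, y) = (4625, 102) solves the equation, and by the theorem it is the least positive solution.

(x, y) = (4625, 102)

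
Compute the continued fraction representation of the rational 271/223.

Run the Euclidean algorithm on 271 and 223; the successive quotients are the partial quotients a_0, a_1, ... (each step inverts the fractional part left over by the previous one):
  271 = 1*223 + 48, so a_0 = 1.
  223 = 4*48 + 31, so a_1 = 4.
  48 = 1*31 + 17, so a_2 = 1.
  31 = 1*17 + 14, so a_3 = 1.
  17 = 1*14 + 3, so a_4 = 1.
  14 = 4*3 + 2, so a_5 = 4.
  3 = 1*2 + 1, so a_6 = 1.
  2 = 2*1 + 0, so a_7 = 2.
The remainder reaches 0 after 8 divisions, so the expansion has 8 partial quotients, read off in order.

[1; 4, 1, 1, 1, 4, 1, 2]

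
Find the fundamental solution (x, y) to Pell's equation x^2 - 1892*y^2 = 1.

(x, y) = (87, 2)

First expand sqrt(1892) as a continued fraction. With x_i = (sqrt(1892) + m_i)/d_i and (m_0, d_0) = (0, 1): a_0 = floor(sqrt(1892)) = 43, since 43^2 = 1849 <= 1892 < 1936 = 44^2.
Iterate m_{i+1} = d_i*a_i - m_i, d_{i+1} = (1892 - m_{i+1}^2)/d_i, a_{i+1} = floor((a_0 + m_{i+1})/d_{i+1}):
  m_1 = 1*43 - 0 = 43, d_1 = (1892 - 43^2)/1 = 43/1 = 43, a_1 = floor((43 + 43)/43) = 2.
  m_2 = 43*2 - 43 = 43, d_2 = (1892 - 43^2)/43 = 43/43 = 1, a_2 = floor((43 + 43)/1) = 86.
  m_3 = 1*86 - 43 = 43, d_3 = (1892 - 43^2)/1 = 43/1 = 43: (m_3, d_3) = (m_1, d_1) = (43, 43), so from here the quotients repeat a_1, a_2; the period length is 2.
So sqrt(1892) = [43; (2, 86)] with period length k = 2.
k is even, so the fundamental solution of x^2 - 1892y^2 = 1 is (p_{k-1}, q_{k-1}) = (p_1, q_1); compute convergents through index 1.
Convergents (p_i = a_i*p_{i-1} + p_{i-2}, q_i = a_i*q_{i-1} + q_{i-2} with p_{-2}=0, p_{-1}=1, q_{-2}=1, q_{-1}=0):
  i=0: a_0=43, p_0 = 43*1 + 0 = 43, q_0 = 43*0 + 1 = 1.
  i=1: a_1=2, p_1 = 2*43 + 1 = 87, q_1 = 2*1 + 0 = 2.
Check: 87^2 - 1892*2^2 = 7569 - 7568 = 1, so (x, y) = (87, 2) solves the equation, and by the theorem it is the least positive solution.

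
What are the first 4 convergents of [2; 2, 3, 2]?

Using the convergent recurrence p_i = a_i*p_{i-1} + p_{i-2}, q_i = a_i*q_{i-1} + q_{i-2} with p_{-2}=0, p_{-1}=1, q_{-2}=1, q_{-1}=0:
  i=0: a_0=2, p_0 = 2*1 + 0 = 2, q_0 = 2*0 + 1 = 1.
  i=1: a_1=2, p_1 = 2*2 + 1 = 5, q_1 = 2*1 + 0 = 2.
  i=2: a_2=3, p_2 = 3*5 + 2 = 17, q_2 = 3*2 + 1 = 7.
  i=3: a_3=2, p_3 = 2*17 + 5 = 39, q_3 = 2*7 + 2 = 16.

2/1, 5/2, 17/7, 39/16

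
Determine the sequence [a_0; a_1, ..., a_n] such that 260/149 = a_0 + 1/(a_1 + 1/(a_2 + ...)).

[1; 1, 2, 1, 11, 1, 2]

Run the Euclidean algorithm on 260 and 149; the successive quotients are the partial quotients a_0, a_1, ... (each step inverts the fractional part left over by the previous one):
  260 = 1*149 + 111, so a_0 = 1.
  149 = 1*111 + 38, so a_1 = 1.
  111 = 2*38 + 35, so a_2 = 2.
  38 = 1*35 + 3, so a_3 = 1.
  35 = 11*3 + 2, so a_4 = 11.
  3 = 1*2 + 1, so a_5 = 1.
  2 = 2*1 + 0, so a_6 = 2.
The remainder reaches 0 after 7 divisions, so the expansion has 7 partial quotients, read off in order.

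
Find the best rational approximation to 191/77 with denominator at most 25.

62/25

Expand x = 191/77 as a continued fraction with the Euclidean algorithm:
  191 = 2*77 + 37, so a_0 = 2.
  77 = 2*37 + 3, so a_1 = 2.
  37 = 12*3 + 1, so a_2 = 12.
  3 = 3*1 + 0, so a_3 = 3.
so x = [2; 2, 12, 3].
Convergents (p_i = a_i*p_{i-1} + p_{i-2}, q_i = a_i*q_{i-1} + q_{i-2} with p_{-2}=0, p_{-1}=1, q_{-2}=1, q_{-1}=0), until the denominator exceeds 25:
  i=0: a_0=2, p_0 = 2*1 + 0 = 2, q_0 = 2*0 + 1 = 1.
  i=1: a_1=2, p_1 = 2*2 + 1 = 5, q_1 = 2*1 + 0 = 2.
  i=2: a_2=12, p_2 = 12*5 + 2 = 62, q_2 = 12*2 + 1 = 25.
  i=3: a_3=3, p_3 = 3*62 + 5 = 191, q_3 = 3*25 + 2 = 77.
q_3 = 77 > 25, so the last convergent with denominator <= 25 is p_2/q_2 = 62/25.
The closest fraction with denominator <= 25 is either p_2/q_2 or the intermediate fraction (k*p_2 + p_1)/(k*q_2 + q_1) with the largest k >= 1 whose denominator stays <= 25; these approach x as k grows, and every other convergent or intermediate fraction in range is farther away.
Largest k: floor((25 - q_1)/q_2) = floor((25 - 2)/25) = 0.
Since k = 0, no intermediate fraction beyond p_2/q_2 has denominator <= 25, so the convergent 62/25 is the closest (its error is |191*25 - 62*77|/(77*25) = 1/1925).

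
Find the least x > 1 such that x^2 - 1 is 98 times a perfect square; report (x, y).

First expand sqrt(98) as a continued fraction. With x_i = (sqrt(98) + m_i)/d_i and (m_0, d_0) = (0, 1): a_0 = floor(sqrt(98)) = 9, since 9^2 = 81 <= 98 < 100 = 10^2.
Iterate m_{i+1} = d_i*a_i - m_i, d_{i+1} = (98 - m_{i+1}^2)/d_i, a_{i+1} = floor((a_0 + m_{i+1})/d_{i+1}):
  m_1 = 1*9 - 0 = 9, d_1 = (98 - 9^2)/1 = 17/1 = 17, a_1 = floor((9 + 9)/17) = 1.
  m_2 = 17*1 - 9 = 8, d_2 = (98 - 8^2)/17 = 34/17 = 2, a_2 = floor((9 + 8)/2) = 8.
  m_3 = 2*8 - 8 = 8, d_3 = (98 - 8^2)/2 = 34/2 = 17, a_3 = floor((9 + 8)/17) = 1.
  m_4 = 17*1 - 8 = 9, d_4 = (98 - 9^2)/17 = 17/17 = 1, a_4 = floor((9 + 9)/1) = 18.
  m_5 = 1*18 - 9 = 9, d_5 = (98 - 9^2)/1 = 17/1 = 17: (m_5, d_5) = (m_1, d_1) = (9, 17), so from here the quotients repeat a_1, ..., a_4; the period length is 4.
So sqrt(98) = [9; (1, 8, 1, 18)] with period length k = 4.
k is even, so the fundamental solution of x^2 - 98y^2 = 1 is (p_{k-1}, q_{k-1}) = (p_3, q_3); compute convergents through index 3.
Convergents (p_i = a_i*p_{i-1} + p_{i-2}, q_i = a_i*q_{i-1} + q_{i-2} with p_{-2}=0, p_{-1}=1, q_{-2}=1, q_{-1}=0):
  i=0: a_0=9, p_0 = 9*1 + 0 = 9, q_0 = 9*0 + 1 = 1.
  i=1: a_1=1, p_1 = 1*9 + 1 = 10, q_1 = 1*1 + 0 = 1.
  i=2: a_2=8, p_2 = 8*10 + 9 = 89, q_2 = 8*1 + 1 = 9.
  i=3: a_3=1, p_3 = 1*89 + 10 = 99, q_3 = 1*9 + 1 = 10.
Check: 99^2 - 98*10^2 = 9801 - 9800 = 1, so (x, y) = (99, 10) solves the equation, and by the theorem it is the least positive solution.

(x, y) = (99, 10)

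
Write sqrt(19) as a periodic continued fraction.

[4; (2, 1, 3, 1, 2, 8)]

Write x_i = (sqrt(19) + m_i)/d_i with (m_0, d_0) = (0, 1). a_0 = floor(sqrt(19)) = 4, since 4^2 = 16 <= 19 < 25 = 5^2.
Iterate m_{i+1} = d_i*a_i - m_i, d_{i+1} = (19 - m_{i+1}^2)/d_i, a_{i+1} = floor((a_0 + m_{i+1})/d_{i+1}):
  m_1 = 1*4 - 0 = 4, d_1 = (19 - 4^2)/1 = 3/1 = 3, a_1 = floor((4 + 4)/3) = 2.
  m_2 = 3*2 - 4 = 2, d_2 = (19 - 2^2)/3 = 15/3 = 5, a_2 = floor((4 + 2)/5) = 1.
  m_3 = 5*1 - 2 = 3, d_3 = (19 - 3^2)/5 = 10/5 = 2, a_3 = floor((4 + 3)/2) = 3.
  m_4 = 2*3 - 3 = 3, d_4 = (19 - 3^2)/2 = 10/2 = 5, a_4 = floor((4 + 3)/5) = 1.
  m_5 = 5*1 - 3 = 2, d_5 = (19 - 2^2)/5 = 15/5 = 3, a_5 = floor((4 + 2)/3) = 2.
  m_6 = 3*2 - 2 = 4, d_6 = (19 - 4^2)/3 = 3/3 = 1, a_6 = floor((4 + 4)/1) = 8.
  m_7 = 1*8 - 4 = 4, d_7 = (19 - 4^2)/1 = 3/1 = 3: (m_7, d_7) = (m_1, d_1) = (4, 3), so from here the quotients repeat a_1, ..., a_6; the period length is 6.
Hence the expansion of sqrt(19) is a_0 = 4 followed by the repeating block 2, 1, 3, 1, 2, 8 (period 6).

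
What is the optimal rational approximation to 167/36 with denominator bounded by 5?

14/3

Expand x = 167/36 as a continued fraction with the Euclidean algorithm:
  167 = 4*36 + 23, so a_0 = 4.
  36 = 1*23 + 13, so a_1 = 1.
  23 = 1*13 + 10, so a_2 = 1.
  13 = 1*10 + 3, so a_3 = 1.
  10 = 3*3 + 1, so a_4 = 3.
  3 = 3*1 + 0, so a_5 = 3.
so x = [4; 1, 1, 1, 3, 3].
Convergents (p_i = a_i*p_{i-1} + p_{i-2}, q_i = a_i*q_{i-1} + q_{i-2} with p_{-2}=0, p_{-1}=1, q_{-2}=1, q_{-1}=0), until the denominator exceeds 5:
  i=0: a_0=4, p_0 = 4*1 + 0 = 4, q_0 = 4*0 + 1 = 1.
  i=1: a_1=1, p_1 = 1*4 + 1 = 5, q_1 = 1*1 + 0 = 1.
  i=2: a_2=1, p_2 = 1*5 + 4 = 9, q_2 = 1*1 + 1 = 2.
  i=3: a_3=1, p_3 = 1*9 + 5 = 14, q_3 = 1*2 + 1 = 3.
  i=4: a_4=3, p_4 = 3*14 + 9 = 51, q_4 = 3*3 + 2 = 11.
q_4 = 11 > 5, so the last convergent with denominator <= 5 is p_3/q_3 = 14/3.
The closest fraction with denominator <= 5 is either p_3/q_3 or the intermediate fraction (k*p_3 + p_2)/(k*q_3 + q_2) with the largest k >= 1 whose denominator stays <= 5; these approach x as k grows, and every other convergent or intermediate fraction in range is farther away.
Largest k: floor((5 - q_2)/q_3) = floor((5 - 2)/3) = 1.
That gives (1*14 + 9)/(1*3 + 2) = 23/5.
Compare the errors: |x - 14/3| = |167*3 - 14*36|/(36*3) = 3/108, and |x - 23/5| = |167*5 - 23*36|/(36*5) = 7/180.
Cross-multiplying, 3*180 = 540 < 756 = 7*108, so 3/108 is smaller: the convergent 14/3 is closer to x than 23/5.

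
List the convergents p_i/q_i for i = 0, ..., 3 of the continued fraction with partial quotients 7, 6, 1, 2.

Using the convergent recurrence p_i = a_i*p_{i-1} + p_{i-2}, q_i = a_i*q_{i-1} + q_{i-2} with p_{-2}=0, p_{-1}=1, q_{-2}=1, q_{-1}=0:
  i=0: a_0=7, p_0 = 7*1 + 0 = 7, q_0 = 7*0 + 1 = 1.
  i=1: a_1=6, p_1 = 6*7 + 1 = 43, q_1 = 6*1 + 0 = 6.
  i=2: a_2=1, p_2 = 1*43 + 7 = 50, q_2 = 1*6 + 1 = 7.
  i=3: a_3=2, p_3 = 2*50 + 43 = 143, q_3 = 2*7 + 6 = 20.

7/1, 43/6, 50/7, 143/20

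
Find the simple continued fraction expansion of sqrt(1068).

Write x_i = (sqrt(1068) + m_i)/d_i with (m_0, d_0) = (0, 1). a_0 = floor(sqrt(1068)) = 32, since 32^2 = 1024 <= 1068 < 1089 = 33^2.
Iterate m_{i+1} = d_i*a_i - m_i, d_{i+1} = (1068 - m_{i+1}^2)/d_i, a_{i+1} = floor((a_0 + m_{i+1})/d_{i+1}):
  m_1 = 1*32 - 0 = 32, d_1 = (1068 - 32^2)/1 = 44/1 = 44, a_1 = floor((32 + 32)/44) = 1.
  m_2 = 44*1 - 32 = 12, d_2 = (1068 - 12^2)/44 = 924/44 = 21, a_2 = floor((32 + 12)/21) = 2.
  m_3 = 21*2 - 12 = 30, d_3 = (1068 - 30^2)/21 = 168/21 = 8, a_3 = floor((32 + 30)/8) = 7.
  m_4 = 8*7 - 30 = 26, d_4 = (1068 - 26^2)/8 = 392/8 = 49, a_4 = floor((32 + 26)/49) = 1.
  m_5 = 49*1 - 26 = 23, d_5 = (1068 - 23^2)/49 = 539/49 = 11, a_5 = floor((32 + 23)/11) = 5.
  m_6 = 11*5 - 23 = 32, d_6 = (1068 - 32^2)/11 = 44/11 = 4, a_6 = floor((32 + 32)/4) = 16.
  m_7 = 4*16 - 32 = 32, d_7 = (1068 - 32^2)/4 = 44/4 = 11, a_7 = floor((32 + 32)/11) = 5.
  m_8 = 11*5 - 32 = 23, d_8 = (1068 - 23^2)/11 = 539/11 = 49, a_8 = floor((32 + 23)/49) = 1.
  m_9 = 49*1 - 23 = 26, d_9 = (1068 - 26^2)/49 = 392/49 = 8, a_9 = floor((32 + 26)/8) = 7.
  m_10 = 8*7 - 26 = 30, d_10 = (1068 - 30^2)/8 = 168/8 = 21, a_10 = floor((32 + 30)/21) = 2.
  m_11 = 21*2 - 30 = 12, d_11 = (1068 - 12^2)/21 = 924/21 = 44, a_11 = floor((32 + 12)/44) = 1.
  m_12 = 44*1 - 12 = 32, d_12 = (1068 - 32^2)/44 = 44/44 = 1, a_12 = floor((32 + 32)/1) = 64.
  m_13 = 1*64 - 32 = 32, d_13 = (1068 - 32^2)/1 = 44/1 = 44: (m_13, d_13) = (m_1, d_1) = (32, 44), so from here the quotients repeat a_1, ..., a_12; the period length is 12.
Hence the expansion of sqrt(1068) is a_0 = 32 followed by the repeating block 1, 2, 7, 1, 5, 16, 5, 1, 7, 2, 1, 64 (period 12).

[32; (1, 2, 7, 1, 5, 16, 5, 1, 7, 2, 1, 64)]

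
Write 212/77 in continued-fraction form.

[2; 1, 3, 19]

Run the Euclidean algorithm on 212 and 77; the successive quotients are the partial quotients a_0, a_1, ... (each step inverts the fractional part left over by the previous one):
  212 = 2*77 + 58, so a_0 = 2.
  77 = 1*58 + 19, so a_1 = 1.
  58 = 3*19 + 1, so a_2 = 3.
  19 = 19*1 + 0, so a_3 = 19.
The remainder reaches 0 after 4 divisions, so the expansion has 4 partial quotients, read off in order.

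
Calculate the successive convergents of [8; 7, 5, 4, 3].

Using the convergent recurrence p_i = a_i*p_{i-1} + p_{i-2}, q_i = a_i*q_{i-1} + q_{i-2} with p_{-2}=0, p_{-1}=1, q_{-2}=1, q_{-1}=0:
  i=0: a_0=8, p_0 = 8*1 + 0 = 8, q_0 = 8*0 + 1 = 1.
  i=1: a_1=7, p_1 = 7*8 + 1 = 57, q_1 = 7*1 + 0 = 7.
  i=2: a_2=5, p_2 = 5*57 + 8 = 293, q_2 = 5*7 + 1 = 36.
  i=3: a_3=4, p_3 = 4*293 + 57 = 1229, q_3 = 4*36 + 7 = 151.
  i=4: a_4=3, p_4 = 3*1229 + 293 = 3980, q_4 = 3*151 + 36 = 489.

8/1, 57/7, 293/36, 1229/151, 3980/489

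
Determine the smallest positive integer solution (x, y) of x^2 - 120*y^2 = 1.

First expand sqrt(120) as a continued fraction. With x_i = (sqrt(120) + m_i)/d_i and (m_0, d_0) = (0, 1): a_0 = floor(sqrt(120)) = 10, since 10^2 = 100 <= 120 < 121 = 11^2.
Iterate m_{i+1} = d_i*a_i - m_i, d_{i+1} = (120 - m_{i+1}^2)/d_i, a_{i+1} = floor((a_0 + m_{i+1})/d_{i+1}):
  m_1 = 1*10 - 0 = 10, d_1 = (120 - 10^2)/1 = 20/1 = 20, a_1 = floor((10 + 10)/20) = 1.
  m_2 = 20*1 - 10 = 10, d_2 = (120 - 10^2)/20 = 20/20 = 1, a_2 = floor((10 + 10)/1) = 20.
  m_3 = 1*20 - 10 = 10, d_3 = (120 - 10^2)/1 = 20/1 = 20: (m_3, d_3) = (m_1, d_1) = (10, 20), so from here the quotients repeat a_1, a_2; the period length is 2.
So sqrt(120) = [10; (1, 20)] with period length k = 2.
k is even, so the fundamental solution of x^2 - 120y^2 = 1 is (p_{k-1}, q_{k-1}) = (p_1, q_1); compute convergents through index 1.
Convergents (p_i = a_i*p_{i-1} + p_{i-2}, q_i = a_i*q_{i-1} + q_{i-2} with p_{-2}=0, p_{-1}=1, q_{-2}=1, q_{-1}=0):
  i=0: a_0=10, p_0 = 10*1 + 0 = 10, q_0 = 10*0 + 1 = 1.
  i=1: a_1=1, p_1 = 1*10 + 1 = 11, q_1 = 1*1 + 0 = 1.
Check: 11^2 - 120*1^2 = 121 - 120 = 1, so (x, y) = (11, 1) solves the equation, and by the theorem it is the least positive solution.

(x, y) = (11, 1)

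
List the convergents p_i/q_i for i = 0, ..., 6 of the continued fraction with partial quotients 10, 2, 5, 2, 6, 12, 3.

10/1, 21/2, 115/11, 251/24, 1621/155, 19703/1884, 60730/5807

Using the convergent recurrence p_i = a_i*p_{i-1} + p_{i-2}, q_i = a_i*q_{i-1} + q_{i-2} with p_{-2}=0, p_{-1}=1, q_{-2}=1, q_{-1}=0:
  i=0: a_0=10, p_0 = 10*1 + 0 = 10, q_0 = 10*0 + 1 = 1.
  i=1: a_1=2, p_1 = 2*10 + 1 = 21, q_1 = 2*1 + 0 = 2.
  i=2: a_2=5, p_2 = 5*21 + 10 = 115, q_2 = 5*2 + 1 = 11.
  i=3: a_3=2, p_3 = 2*115 + 21 = 251, q_3 = 2*11 + 2 = 24.
  i=4: a_4=6, p_4 = 6*251 + 115 = 1621, q_4 = 6*24 + 11 = 155.
  i=5: a_5=12, p_5 = 12*1621 + 251 = 19703, q_5 = 12*155 + 24 = 1884.
  i=6: a_6=3, p_6 = 3*19703 + 1621 = 60730, q_6 = 3*1884 + 155 = 5807.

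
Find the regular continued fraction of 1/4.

[0; 4]

Run the Euclidean algorithm on 1 and 4; the successive quotients are the partial quotients a_0, a_1, ... (each step inverts the fractional part left over by the previous one):
  1 = 0*4 + 1, so a_0 = 0.
  4 = 4*1 + 0, so a_1 = 4.
The remainder reaches 0 after 2 divisions, so the expansion has 2 partial quotients, read off in order.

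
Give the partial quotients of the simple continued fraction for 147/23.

Run the Euclidean algorithm on 147 and 23; the successive quotients are the partial quotients a_0, a_1, ... (each step inverts the fractional part left over by the previous one):
  147 = 6*23 + 9, so a_0 = 6.
  23 = 2*9 + 5, so a_1 = 2.
  9 = 1*5 + 4, so a_2 = 1.
  5 = 1*4 + 1, so a_3 = 1.
  4 = 4*1 + 0, so a_4 = 4.
The remainder reaches 0 after 5 divisions, so the expansion has 5 partial quotients, read off in order.

[6; 2, 1, 1, 4]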